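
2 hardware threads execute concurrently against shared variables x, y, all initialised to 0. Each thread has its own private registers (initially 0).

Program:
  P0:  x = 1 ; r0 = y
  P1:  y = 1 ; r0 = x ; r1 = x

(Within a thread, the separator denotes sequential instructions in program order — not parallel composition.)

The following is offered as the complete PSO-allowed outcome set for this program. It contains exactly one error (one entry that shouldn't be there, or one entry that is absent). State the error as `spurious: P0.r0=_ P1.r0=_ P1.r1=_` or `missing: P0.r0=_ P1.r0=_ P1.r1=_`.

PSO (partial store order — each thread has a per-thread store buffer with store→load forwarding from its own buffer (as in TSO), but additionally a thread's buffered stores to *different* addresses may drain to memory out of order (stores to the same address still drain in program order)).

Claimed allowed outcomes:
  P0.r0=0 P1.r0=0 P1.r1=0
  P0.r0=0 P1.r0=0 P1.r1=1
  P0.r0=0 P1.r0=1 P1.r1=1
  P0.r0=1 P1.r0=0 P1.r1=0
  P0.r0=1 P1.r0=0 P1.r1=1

missing: P0.r0=1 P1.r0=1 P1.r1=1

outcome vector order: (P0.r0,P1.r0,P1.r1)
PSO (6): 0/0/0, 0/0/1, 0/1/1, 1/0/0, 1/0/1, 1/1/1
PSO∖claimed = {1/1/1}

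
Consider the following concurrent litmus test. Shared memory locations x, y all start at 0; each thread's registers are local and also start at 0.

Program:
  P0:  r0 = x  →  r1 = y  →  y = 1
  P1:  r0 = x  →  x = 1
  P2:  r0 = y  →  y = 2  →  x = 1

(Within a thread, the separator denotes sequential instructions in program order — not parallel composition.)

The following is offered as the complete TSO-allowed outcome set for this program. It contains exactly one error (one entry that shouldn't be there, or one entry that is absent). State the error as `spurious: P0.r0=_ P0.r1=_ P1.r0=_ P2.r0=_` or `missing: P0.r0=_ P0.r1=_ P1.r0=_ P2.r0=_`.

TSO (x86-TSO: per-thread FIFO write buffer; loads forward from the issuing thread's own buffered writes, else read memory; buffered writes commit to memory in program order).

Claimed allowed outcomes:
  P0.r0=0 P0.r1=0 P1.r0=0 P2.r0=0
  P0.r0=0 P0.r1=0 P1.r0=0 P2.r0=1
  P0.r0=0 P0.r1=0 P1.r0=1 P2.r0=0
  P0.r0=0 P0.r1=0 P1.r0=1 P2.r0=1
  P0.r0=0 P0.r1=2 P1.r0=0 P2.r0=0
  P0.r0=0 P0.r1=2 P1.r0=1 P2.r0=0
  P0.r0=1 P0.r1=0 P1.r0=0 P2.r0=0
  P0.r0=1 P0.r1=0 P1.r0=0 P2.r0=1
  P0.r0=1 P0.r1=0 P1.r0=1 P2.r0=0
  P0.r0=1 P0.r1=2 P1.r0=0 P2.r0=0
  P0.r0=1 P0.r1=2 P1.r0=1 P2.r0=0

spurious: P0.r0=1 P0.r1=0 P1.r0=1 P2.r0=0

outcome vector order: (P0.r0,P0.r1,P1.r0,P2.r0)
TSO (10): (0,0,0,0); (0,0,0,1); (0,0,1,0); (0,0,1,1); (0,2,0,0); (0,2,1,0); (1,0,0,0); (1,0,0,1); (1,2,0,0); (1,2,1,0)
claimed∖TSO = {(1,0,1,0)}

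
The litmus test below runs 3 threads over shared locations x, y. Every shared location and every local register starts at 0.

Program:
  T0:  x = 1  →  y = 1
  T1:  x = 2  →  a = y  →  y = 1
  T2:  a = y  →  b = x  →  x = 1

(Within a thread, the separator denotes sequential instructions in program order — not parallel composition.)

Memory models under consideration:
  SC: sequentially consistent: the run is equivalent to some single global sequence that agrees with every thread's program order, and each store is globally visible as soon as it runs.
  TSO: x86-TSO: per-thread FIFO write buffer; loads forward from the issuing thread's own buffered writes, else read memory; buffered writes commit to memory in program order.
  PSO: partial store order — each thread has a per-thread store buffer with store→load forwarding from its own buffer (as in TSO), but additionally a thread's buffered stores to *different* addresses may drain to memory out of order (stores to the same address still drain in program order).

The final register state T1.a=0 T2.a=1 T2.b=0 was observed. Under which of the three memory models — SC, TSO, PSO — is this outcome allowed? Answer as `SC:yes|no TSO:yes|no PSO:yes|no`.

SC:no TSO:no PSO:yes

outcome vector order: (T1.a,T2.a,T2.b)
under SC → <0 0 0>; <0 0 1>; <0 0 2>; <0 1 1>; <0 1 2>; <1 0 0>; <1 0 1>; <1 0 2>; <1 1 1>; <1 1 2>
under TSO → <0 0 0>; <0 0 1>; <0 0 2>; <0 1 1>; <0 1 2>; <1 0 0>; <1 0 1>; <1 0 2>; <1 1 1>; <1 1 2>
under PSO → <0 0 0>; <0 0 1>; <0 0 2>; <0 1 0>; <0 1 1>; <0 1 2>; <1 0 0>; <1 0 1>; <1 0 2>; <1 1 0>; <1 1 1>; <1 1 2>
target <0 1 0> ∈ {PSO}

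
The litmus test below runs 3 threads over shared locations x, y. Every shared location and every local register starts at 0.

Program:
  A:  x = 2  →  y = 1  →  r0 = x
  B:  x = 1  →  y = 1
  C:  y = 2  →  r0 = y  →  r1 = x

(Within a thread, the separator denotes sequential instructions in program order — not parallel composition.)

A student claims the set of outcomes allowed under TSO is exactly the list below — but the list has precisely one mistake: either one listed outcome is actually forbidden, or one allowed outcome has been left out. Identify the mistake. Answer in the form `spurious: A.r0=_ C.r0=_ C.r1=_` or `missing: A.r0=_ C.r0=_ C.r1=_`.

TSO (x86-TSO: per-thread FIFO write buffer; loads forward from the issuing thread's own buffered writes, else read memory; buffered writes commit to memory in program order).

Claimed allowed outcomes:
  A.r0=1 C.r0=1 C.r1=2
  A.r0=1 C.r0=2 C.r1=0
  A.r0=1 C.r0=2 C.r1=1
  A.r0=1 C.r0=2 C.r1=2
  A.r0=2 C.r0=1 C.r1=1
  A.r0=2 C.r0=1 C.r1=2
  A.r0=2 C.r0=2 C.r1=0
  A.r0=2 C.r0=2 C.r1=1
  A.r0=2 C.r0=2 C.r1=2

missing: A.r0=1 C.r0=1 C.r1=1

outcome vector order: (A.r0,C.r0,C.r1)
TSO: 10 outcomes — {1/1/1, 1/1/2, 1/2/0, 1/2/1, 1/2/2, 2/1/1, 2/1/2, 2/2/0, 2/2/1, 2/2/2}
TSO∖claimed = {1/1/1}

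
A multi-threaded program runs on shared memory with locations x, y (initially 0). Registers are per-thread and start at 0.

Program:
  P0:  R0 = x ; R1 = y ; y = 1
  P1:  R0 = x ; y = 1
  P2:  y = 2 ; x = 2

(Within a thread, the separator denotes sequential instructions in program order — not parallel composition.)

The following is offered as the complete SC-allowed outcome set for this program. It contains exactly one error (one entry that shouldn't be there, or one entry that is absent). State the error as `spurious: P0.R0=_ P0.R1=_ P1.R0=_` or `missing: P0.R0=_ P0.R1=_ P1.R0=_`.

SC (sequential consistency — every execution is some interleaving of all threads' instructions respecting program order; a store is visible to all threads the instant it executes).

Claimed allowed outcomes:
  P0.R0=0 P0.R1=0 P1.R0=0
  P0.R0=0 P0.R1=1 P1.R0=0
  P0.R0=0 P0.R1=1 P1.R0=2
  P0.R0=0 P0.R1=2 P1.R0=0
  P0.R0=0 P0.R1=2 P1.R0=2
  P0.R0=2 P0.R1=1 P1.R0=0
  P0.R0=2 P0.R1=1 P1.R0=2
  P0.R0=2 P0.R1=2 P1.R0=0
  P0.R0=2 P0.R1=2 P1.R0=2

missing: P0.R0=0 P0.R1=0 P1.R0=2

outcome vector order: (P0.R0,P0.R1,P1.R0)
SC: 10 outcomes — {0/0/0, 0/0/2, 0/1/0, 0/1/2, 0/2/0, 0/2/2, 2/1/0, 2/1/2, 2/2/0, 2/2/2}
SC∖claimed = {0/0/2}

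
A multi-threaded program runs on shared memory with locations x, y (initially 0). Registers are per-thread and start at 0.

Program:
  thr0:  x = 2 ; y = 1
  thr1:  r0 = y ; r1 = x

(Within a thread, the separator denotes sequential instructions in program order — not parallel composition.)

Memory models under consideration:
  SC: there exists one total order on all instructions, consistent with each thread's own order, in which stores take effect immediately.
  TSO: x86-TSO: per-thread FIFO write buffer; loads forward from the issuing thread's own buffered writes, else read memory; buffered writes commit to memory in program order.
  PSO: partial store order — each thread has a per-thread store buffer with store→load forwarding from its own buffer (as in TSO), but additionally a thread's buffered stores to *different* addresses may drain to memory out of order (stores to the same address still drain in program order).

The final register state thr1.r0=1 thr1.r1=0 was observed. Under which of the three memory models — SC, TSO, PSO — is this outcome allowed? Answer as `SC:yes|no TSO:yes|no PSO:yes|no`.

SC:no TSO:no PSO:yes

outcome vector order: (thr1.r0,thr1.r1)
under SC → <0 0>, <0 2>, <1 2>
under TSO → <0 0>, <0 2>, <1 2>
under PSO → <0 0>, <0 2>, <1 0>, <1 2>
target <1 0> ∈ {PSO}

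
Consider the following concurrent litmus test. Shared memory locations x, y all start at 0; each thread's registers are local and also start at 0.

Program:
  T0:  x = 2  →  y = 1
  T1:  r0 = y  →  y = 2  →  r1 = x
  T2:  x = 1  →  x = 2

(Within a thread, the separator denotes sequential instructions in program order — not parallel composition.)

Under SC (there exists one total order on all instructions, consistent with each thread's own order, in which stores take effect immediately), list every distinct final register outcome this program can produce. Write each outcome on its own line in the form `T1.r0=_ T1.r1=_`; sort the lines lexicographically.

T1.r0=0 T1.r1=0
T1.r0=0 T1.r1=1
T1.r0=0 T1.r1=2
T1.r0=1 T1.r1=1
T1.r0=1 T1.r1=2

outcome vector order: (T1.r0,T1.r1)
|SC outcomes| = 5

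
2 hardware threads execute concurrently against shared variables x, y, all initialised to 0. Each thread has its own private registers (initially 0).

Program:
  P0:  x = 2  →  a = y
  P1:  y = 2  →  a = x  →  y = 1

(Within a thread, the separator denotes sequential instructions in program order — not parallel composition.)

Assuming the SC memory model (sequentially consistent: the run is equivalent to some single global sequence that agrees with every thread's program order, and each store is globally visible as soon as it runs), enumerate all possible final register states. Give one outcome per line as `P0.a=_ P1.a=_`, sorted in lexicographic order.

outcome vector order: (P0.a,P1.a)
|SC outcomes| = 5

P0.a=0 P1.a=2
P0.a=1 P1.a=0
P0.a=1 P1.a=2
P0.a=2 P1.a=0
P0.a=2 P1.a=2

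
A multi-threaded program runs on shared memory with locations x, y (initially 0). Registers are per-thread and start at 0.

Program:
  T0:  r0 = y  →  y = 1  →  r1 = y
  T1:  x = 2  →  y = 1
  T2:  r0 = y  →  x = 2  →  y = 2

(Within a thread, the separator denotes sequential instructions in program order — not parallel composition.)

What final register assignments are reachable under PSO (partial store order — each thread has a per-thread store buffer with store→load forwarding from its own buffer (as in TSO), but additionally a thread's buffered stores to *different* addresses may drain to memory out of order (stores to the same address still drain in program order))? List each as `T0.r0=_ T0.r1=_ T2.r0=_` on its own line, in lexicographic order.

T0.r0=0 T0.r1=1 T2.r0=0
T0.r0=0 T0.r1=1 T2.r0=1
T0.r0=0 T0.r1=2 T2.r0=0
T0.r0=0 T0.r1=2 T2.r0=1
T0.r0=1 T0.r1=1 T2.r0=0
T0.r0=1 T0.r1=1 T2.r0=1
T0.r0=1 T0.r1=2 T2.r0=0
T0.r0=1 T0.r1=2 T2.r0=1
T0.r0=2 T0.r1=1 T2.r0=0
T0.r0=2 T0.r1=1 T2.r0=1

outcome vector order: (T0.r0,T0.r1,T2.r0)
|PSO outcomes| = 10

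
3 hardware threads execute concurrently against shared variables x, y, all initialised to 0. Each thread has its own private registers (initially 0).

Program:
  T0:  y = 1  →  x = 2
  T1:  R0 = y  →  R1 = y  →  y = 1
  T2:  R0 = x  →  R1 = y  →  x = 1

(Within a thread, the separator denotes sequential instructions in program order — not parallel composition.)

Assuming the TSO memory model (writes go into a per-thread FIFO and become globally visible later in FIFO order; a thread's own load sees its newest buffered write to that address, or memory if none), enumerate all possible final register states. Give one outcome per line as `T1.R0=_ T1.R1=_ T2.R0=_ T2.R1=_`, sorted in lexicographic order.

T1.R0=0 T1.R1=0 T2.R0=0 T2.R1=0
T1.R0=0 T1.R1=0 T2.R0=0 T2.R1=1
T1.R0=0 T1.R1=0 T2.R0=2 T2.R1=1
T1.R0=0 T1.R1=1 T2.R0=0 T2.R1=0
T1.R0=0 T1.R1=1 T2.R0=0 T2.R1=1
T1.R0=0 T1.R1=1 T2.R0=2 T2.R1=1
T1.R0=1 T1.R1=1 T2.R0=0 T2.R1=0
T1.R0=1 T1.R1=1 T2.R0=0 T2.R1=1
T1.R0=1 T1.R1=1 T2.R0=2 T2.R1=1

outcome vector order: (T1.R0,T1.R1,T2.R0,T2.R1)
|TSO outcomes| = 9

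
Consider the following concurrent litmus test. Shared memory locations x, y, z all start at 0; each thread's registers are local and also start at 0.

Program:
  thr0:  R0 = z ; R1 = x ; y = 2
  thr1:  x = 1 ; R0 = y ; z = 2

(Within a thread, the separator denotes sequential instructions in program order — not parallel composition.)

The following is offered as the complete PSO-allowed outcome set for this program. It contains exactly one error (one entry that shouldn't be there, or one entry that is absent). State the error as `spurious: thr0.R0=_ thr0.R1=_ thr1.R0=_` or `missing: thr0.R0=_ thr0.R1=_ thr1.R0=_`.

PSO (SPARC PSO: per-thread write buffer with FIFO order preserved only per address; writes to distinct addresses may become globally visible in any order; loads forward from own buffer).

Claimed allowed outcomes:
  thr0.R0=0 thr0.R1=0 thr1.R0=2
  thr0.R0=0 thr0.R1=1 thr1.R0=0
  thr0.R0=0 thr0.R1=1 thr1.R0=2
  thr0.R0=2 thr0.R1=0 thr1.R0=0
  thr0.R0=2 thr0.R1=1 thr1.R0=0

missing: thr0.R0=0 thr0.R1=0 thr1.R0=0

outcome vector order: (thr0.R0,thr0.R1,thr1.R0)
PSO (6): 0/0/0 0/0/2 0/1/0 0/1/2 2/0/0 2/1/0
PSO∖claimed = {0/0/0}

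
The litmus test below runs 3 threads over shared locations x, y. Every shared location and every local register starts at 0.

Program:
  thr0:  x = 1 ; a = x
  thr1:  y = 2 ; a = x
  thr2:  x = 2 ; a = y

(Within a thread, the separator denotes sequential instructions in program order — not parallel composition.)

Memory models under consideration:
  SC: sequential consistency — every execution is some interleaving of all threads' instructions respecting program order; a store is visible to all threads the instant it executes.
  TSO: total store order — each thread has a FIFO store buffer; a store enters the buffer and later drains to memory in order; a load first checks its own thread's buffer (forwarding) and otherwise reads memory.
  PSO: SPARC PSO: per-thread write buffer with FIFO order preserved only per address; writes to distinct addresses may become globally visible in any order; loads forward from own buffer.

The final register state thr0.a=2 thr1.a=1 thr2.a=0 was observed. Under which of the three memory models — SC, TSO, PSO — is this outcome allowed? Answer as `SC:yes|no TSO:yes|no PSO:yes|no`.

outcome vector order: (thr0.a,thr1.a,thr2.a)
SC (9): (1,0,2); (1,1,0); (1,1,2); (1,2,0); (1,2,2); (2,0,2); (2,1,2); (2,2,0); (2,2,2)
TSO (12): (1,0,0); (1,0,2); (1,1,0); (1,1,2); (1,2,0); (1,2,2); (2,0,0); (2,0,2); (2,1,0); (2,1,2); (2,2,0); (2,2,2)
PSO (12): (1,0,0); (1,0,2); (1,1,0); (1,1,2); (1,2,0); (1,2,2); (2,0,0); (2,0,2); (2,1,0); (2,1,2); (2,2,0); (2,2,2)
target (2,1,0) ∈ {TSO,PSO}

SC:no TSO:yes PSO:yes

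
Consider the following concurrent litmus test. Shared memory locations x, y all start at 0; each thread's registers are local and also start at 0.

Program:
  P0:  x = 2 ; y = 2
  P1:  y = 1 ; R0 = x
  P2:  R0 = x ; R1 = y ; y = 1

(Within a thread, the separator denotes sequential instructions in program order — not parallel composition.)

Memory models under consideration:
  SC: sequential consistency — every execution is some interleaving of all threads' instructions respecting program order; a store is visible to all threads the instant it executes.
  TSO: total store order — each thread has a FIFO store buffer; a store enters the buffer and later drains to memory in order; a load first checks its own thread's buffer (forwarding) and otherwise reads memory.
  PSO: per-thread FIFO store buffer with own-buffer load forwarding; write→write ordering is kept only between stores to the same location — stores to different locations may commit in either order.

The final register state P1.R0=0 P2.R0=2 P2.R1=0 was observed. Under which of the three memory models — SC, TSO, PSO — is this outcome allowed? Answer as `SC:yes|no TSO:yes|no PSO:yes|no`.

SC:no TSO:yes PSO:yes

outcome vector order: (P1.R0,P2.R0,P2.R1)
SC: 11 outcomes — {000 001 002 021 022 200 201 202 220 221 222}
TSO: 12 outcomes — {000 001 002 020 021 022 200 201 202 220 221 222}
PSO: 12 outcomes — {000 001 002 020 021 022 200 201 202 220 221 222}
target 020 ∈ {TSO,PSO}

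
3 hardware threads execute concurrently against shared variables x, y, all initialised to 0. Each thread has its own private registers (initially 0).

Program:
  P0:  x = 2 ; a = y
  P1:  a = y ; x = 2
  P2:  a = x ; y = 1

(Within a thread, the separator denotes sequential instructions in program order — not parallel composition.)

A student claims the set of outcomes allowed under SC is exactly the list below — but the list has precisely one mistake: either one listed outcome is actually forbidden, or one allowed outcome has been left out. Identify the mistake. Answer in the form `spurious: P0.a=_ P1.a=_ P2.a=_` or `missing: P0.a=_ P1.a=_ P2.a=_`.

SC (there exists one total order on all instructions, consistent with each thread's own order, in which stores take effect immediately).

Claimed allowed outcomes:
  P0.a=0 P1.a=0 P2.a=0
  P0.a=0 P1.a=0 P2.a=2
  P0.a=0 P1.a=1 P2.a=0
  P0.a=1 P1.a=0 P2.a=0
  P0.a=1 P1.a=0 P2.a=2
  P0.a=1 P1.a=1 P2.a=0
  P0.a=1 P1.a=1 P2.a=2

outcome vector order: (P0.a,P1.a,P2.a)
under SC → (0,0,0), (0,0,2), (0,1,0), (0,1,2), (1,0,0), (1,0,2), (1,1,0), (1,1,2)
SC∖claimed = {(0,1,2)}

missing: P0.a=0 P1.a=1 P2.a=2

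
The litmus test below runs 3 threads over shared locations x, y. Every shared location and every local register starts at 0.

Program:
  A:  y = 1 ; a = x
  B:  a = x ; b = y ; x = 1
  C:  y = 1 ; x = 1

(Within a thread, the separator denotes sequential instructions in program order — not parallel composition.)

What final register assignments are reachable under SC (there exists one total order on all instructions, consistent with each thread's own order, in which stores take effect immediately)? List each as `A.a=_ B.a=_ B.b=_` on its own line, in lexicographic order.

A.a=0 B.a=0 B.b=0
A.a=0 B.a=0 B.b=1
A.a=0 B.a=1 B.b=1
A.a=1 B.a=0 B.b=0
A.a=1 B.a=0 B.b=1
A.a=1 B.a=1 B.b=1

outcome vector order: (A.a,B.a,B.b)
|SC outcomes| = 6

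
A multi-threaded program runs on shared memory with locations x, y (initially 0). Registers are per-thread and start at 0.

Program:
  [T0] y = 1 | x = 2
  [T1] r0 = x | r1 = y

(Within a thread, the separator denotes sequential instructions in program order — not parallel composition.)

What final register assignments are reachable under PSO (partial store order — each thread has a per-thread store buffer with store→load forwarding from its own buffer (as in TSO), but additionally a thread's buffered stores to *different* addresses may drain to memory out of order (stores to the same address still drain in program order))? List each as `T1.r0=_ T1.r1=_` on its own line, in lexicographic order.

outcome vector order: (T1.r0,T1.r1)
|PSO outcomes| = 4

T1.r0=0 T1.r1=0
T1.r0=0 T1.r1=1
T1.r0=2 T1.r1=0
T1.r0=2 T1.r1=1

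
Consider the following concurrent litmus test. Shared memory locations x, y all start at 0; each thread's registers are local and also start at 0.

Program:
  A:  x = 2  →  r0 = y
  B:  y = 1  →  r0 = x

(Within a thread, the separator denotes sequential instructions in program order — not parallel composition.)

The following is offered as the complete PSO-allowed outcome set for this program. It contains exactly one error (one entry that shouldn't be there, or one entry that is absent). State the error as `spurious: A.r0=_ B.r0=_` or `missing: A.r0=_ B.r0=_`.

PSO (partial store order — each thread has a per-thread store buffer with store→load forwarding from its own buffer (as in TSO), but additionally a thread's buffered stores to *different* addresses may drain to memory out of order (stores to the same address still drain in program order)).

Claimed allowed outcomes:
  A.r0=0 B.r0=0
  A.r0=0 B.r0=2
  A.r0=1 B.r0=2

missing: A.r0=1 B.r0=0

outcome vector order: (A.r0,B.r0)
[PSO] allowed = {00; 02; 10; 12}
PSO∖claimed = {10}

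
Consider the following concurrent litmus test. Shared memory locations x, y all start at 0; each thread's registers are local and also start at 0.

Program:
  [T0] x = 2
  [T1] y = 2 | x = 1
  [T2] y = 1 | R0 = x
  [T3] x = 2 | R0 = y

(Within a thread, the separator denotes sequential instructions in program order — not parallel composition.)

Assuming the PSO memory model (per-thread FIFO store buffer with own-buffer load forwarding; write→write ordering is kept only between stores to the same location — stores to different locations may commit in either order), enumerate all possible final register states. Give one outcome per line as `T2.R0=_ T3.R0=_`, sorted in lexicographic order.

outcome vector order: (T2.R0,T3.R0)
|PSO outcomes| = 9

T2.R0=0 T3.R0=0
T2.R0=0 T3.R0=1
T2.R0=0 T3.R0=2
T2.R0=1 T3.R0=0
T2.R0=1 T3.R0=1
T2.R0=1 T3.R0=2
T2.R0=2 T3.R0=0
T2.R0=2 T3.R0=1
T2.R0=2 T3.R0=2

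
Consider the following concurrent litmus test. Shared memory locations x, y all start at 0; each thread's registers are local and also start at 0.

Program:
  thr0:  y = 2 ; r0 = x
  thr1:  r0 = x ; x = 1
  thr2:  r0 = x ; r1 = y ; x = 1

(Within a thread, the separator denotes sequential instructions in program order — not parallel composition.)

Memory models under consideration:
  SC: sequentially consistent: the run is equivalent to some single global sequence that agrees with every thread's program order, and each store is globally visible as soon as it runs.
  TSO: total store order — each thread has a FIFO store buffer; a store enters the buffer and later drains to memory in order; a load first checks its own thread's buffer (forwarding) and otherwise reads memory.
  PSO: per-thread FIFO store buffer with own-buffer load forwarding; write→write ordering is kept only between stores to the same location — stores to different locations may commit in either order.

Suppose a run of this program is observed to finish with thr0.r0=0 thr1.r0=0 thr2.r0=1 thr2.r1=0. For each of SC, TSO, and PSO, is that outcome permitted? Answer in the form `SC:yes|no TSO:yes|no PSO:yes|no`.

SC:no TSO:yes PSO:yes

outcome vector order: (thr0.r0,thr1.r0,thr2.r0,thr2.r1)
under SC → (0,0,0,0); (0,0,0,2); (0,0,1,2); (0,1,0,0); (0,1,0,2); (1,0,0,0); (1,0,0,2); (1,0,1,0); (1,0,1,2); (1,1,0,0); (1,1,0,2)
under TSO → (0,0,0,0); (0,0,0,2); (0,0,1,0); (0,0,1,2); (0,1,0,0); (0,1,0,2); (1,0,0,0); (1,0,0,2); (1,0,1,0); (1,0,1,2); (1,1,0,0); (1,1,0,2)
under PSO → (0,0,0,0); (0,0,0,2); (0,0,1,0); (0,0,1,2); (0,1,0,0); (0,1,0,2); (1,0,0,0); (1,0,0,2); (1,0,1,0); (1,0,1,2); (1,1,0,0); (1,1,0,2)
target (0,0,1,0) ∈ {TSO,PSO}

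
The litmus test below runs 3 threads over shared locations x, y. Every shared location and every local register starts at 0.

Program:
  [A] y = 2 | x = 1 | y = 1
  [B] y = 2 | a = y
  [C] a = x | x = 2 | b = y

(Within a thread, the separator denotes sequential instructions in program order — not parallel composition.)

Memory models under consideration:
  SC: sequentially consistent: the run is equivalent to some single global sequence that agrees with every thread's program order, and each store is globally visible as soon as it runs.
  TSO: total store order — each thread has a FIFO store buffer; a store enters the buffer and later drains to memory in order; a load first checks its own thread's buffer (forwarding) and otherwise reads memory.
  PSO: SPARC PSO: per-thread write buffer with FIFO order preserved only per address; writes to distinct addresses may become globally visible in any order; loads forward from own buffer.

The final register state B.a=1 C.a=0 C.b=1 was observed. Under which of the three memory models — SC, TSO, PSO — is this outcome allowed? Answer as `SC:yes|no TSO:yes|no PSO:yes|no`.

outcome vector order: (B.a,C.a,C.b)
SC: 10 outcomes — {(1,0,0) (1,0,1) (1,0,2) (1,1,1) (1,1,2) (2,0,0) (2,0,1) (2,0,2) (2,1,1) (2,1,2)}
TSO: 10 outcomes — {(1,0,0) (1,0,1) (1,0,2) (1,1,1) (1,1,2) (2,0,0) (2,0,1) (2,0,2) (2,1,1) (2,1,2)}
PSO: 12 outcomes — {(1,0,0) (1,0,1) (1,0,2) (1,1,0) (1,1,1) (1,1,2) (2,0,0) (2,0,1) (2,0,2) (2,1,0) (2,1,1) (2,1,2)}
target (1,0,1) ∈ {SC,TSO,PSO}

SC:yes TSO:yes PSO:yes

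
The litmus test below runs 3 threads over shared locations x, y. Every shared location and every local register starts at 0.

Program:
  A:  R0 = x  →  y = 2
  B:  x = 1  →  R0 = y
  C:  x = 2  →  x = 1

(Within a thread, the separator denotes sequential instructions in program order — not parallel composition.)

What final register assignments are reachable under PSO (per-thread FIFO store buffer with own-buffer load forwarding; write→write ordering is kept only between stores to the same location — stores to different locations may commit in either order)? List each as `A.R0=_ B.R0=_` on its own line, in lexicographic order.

outcome vector order: (A.R0,B.R0)
|PSO outcomes| = 6

A.R0=0 B.R0=0
A.R0=0 B.R0=2
A.R0=1 B.R0=0
A.R0=1 B.R0=2
A.R0=2 B.R0=0
A.R0=2 B.R0=2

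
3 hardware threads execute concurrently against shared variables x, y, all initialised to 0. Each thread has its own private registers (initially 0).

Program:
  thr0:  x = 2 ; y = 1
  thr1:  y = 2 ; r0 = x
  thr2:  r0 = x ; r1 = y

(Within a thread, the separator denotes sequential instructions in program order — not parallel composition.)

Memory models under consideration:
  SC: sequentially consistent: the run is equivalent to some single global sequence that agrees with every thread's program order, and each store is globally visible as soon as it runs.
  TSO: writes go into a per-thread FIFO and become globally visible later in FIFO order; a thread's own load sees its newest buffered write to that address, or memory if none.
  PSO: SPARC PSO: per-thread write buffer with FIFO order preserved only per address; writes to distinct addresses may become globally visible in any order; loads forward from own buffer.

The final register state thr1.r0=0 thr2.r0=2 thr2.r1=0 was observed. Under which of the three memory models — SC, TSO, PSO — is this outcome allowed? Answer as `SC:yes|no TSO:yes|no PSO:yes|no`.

SC:no TSO:yes PSO:yes

outcome vector order: (thr1.r0,thr2.r0,thr2.r1)
[SC] allowed = {<0 0 0> <0 0 1> <0 0 2> <0 2 1> <0 2 2> <2 0 0> <2 0 1> <2 0 2> <2 2 0> <2 2 1> <2 2 2>}
[TSO] allowed = {<0 0 0> <0 0 1> <0 0 2> <0 2 0> <0 2 1> <0 2 2> <2 0 0> <2 0 1> <2 0 2> <2 2 0> <2 2 1> <2 2 2>}
[PSO] allowed = {<0 0 0> <0 0 1> <0 0 2> <0 2 0> <0 2 1> <0 2 2> <2 0 0> <2 0 1> <2 0 2> <2 2 0> <2 2 1> <2 2 2>}
target <0 2 0> ∈ {TSO,PSO}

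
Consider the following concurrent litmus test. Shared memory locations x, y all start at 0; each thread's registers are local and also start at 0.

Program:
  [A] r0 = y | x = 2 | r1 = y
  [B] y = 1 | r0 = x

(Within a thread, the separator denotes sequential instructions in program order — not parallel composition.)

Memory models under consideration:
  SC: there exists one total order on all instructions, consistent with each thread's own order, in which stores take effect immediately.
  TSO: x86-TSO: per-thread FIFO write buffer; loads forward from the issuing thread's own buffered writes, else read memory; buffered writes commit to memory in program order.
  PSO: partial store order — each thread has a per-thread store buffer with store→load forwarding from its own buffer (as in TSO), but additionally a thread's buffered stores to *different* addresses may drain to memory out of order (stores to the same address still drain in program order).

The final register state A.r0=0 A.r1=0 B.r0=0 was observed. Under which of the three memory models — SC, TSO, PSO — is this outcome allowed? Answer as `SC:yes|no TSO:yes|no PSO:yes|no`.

outcome vector order: (A.r0,A.r1,B.r0)
under SC → 002; 010; 012; 110; 112
under TSO → 000; 002; 010; 012; 110; 112
under PSO → 000; 002; 010; 012; 110; 112
target 000 ∈ {TSO,PSO}

SC:no TSO:yes PSO:yes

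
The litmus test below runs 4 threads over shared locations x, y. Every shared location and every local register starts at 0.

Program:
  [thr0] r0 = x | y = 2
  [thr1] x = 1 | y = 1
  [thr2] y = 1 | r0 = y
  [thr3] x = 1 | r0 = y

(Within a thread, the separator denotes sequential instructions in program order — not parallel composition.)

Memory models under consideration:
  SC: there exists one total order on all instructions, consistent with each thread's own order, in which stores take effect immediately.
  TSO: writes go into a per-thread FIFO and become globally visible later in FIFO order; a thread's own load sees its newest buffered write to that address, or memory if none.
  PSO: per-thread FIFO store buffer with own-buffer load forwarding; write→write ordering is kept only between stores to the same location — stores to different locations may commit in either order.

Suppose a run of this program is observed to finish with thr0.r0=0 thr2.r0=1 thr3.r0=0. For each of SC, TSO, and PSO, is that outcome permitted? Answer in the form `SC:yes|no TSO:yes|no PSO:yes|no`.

SC:yes TSO:yes PSO:yes

outcome vector order: (thr0.r0,thr2.r0,thr3.r0)
under SC → 010, 011, 012, 020, 021, 022, 110, 111, 112, 120, 121, 122
under TSO → 010, 011, 012, 020, 021, 022, 110, 111, 112, 120, 121, 122
under PSO → 010, 011, 012, 020, 021, 022, 110, 111, 112, 120, 121, 122
target 010 ∈ {SC,TSO,PSO}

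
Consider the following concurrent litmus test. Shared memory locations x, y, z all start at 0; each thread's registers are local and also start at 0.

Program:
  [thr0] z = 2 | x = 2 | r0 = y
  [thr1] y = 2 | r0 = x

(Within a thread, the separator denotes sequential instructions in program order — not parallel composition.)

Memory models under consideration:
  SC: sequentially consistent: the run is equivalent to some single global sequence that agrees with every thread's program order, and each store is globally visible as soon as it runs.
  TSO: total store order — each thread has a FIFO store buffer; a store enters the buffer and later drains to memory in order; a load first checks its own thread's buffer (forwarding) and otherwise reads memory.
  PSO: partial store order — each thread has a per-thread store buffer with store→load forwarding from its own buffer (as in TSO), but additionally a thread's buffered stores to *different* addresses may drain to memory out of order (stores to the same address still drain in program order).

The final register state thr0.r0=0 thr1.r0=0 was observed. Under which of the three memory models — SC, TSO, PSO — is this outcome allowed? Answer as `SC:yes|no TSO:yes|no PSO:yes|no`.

outcome vector order: (thr0.r0,thr1.r0)
SC: 3 outcomes — {0/2, 2/0, 2/2}
TSO: 4 outcomes — {0/0, 0/2, 2/0, 2/2}
PSO: 4 outcomes — {0/0, 0/2, 2/0, 2/2}
target 0/0 ∈ {TSO,PSO}

SC:no TSO:yes PSO:yes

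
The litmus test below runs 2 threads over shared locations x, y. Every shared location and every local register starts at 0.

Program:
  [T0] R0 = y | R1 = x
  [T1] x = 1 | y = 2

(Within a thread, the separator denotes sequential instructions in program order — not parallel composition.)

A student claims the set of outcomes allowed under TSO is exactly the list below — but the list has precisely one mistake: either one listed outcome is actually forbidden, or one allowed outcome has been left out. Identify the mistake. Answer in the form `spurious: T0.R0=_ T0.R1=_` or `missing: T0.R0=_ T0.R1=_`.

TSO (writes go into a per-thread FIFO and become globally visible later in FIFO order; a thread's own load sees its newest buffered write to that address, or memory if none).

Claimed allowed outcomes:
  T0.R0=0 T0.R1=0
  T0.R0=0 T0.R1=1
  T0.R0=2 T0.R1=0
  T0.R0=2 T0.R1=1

spurious: T0.R0=2 T0.R1=0

outcome vector order: (T0.R0,T0.R1)
TSO (3): (0,0) (0,1) (2,1)
claimed∖TSO = {(2,0)}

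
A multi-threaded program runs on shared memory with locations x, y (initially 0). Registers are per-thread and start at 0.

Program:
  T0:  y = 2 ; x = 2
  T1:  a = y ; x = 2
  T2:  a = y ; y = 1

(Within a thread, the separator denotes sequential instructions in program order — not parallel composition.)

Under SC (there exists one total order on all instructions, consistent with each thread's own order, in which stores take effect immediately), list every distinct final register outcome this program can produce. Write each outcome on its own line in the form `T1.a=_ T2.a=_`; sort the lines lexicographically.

T1.a=0 T2.a=0
T1.a=0 T2.a=2
T1.a=1 T2.a=0
T1.a=1 T2.a=2
T1.a=2 T2.a=0
T1.a=2 T2.a=2

outcome vector order: (T1.a,T2.a)
|SC outcomes| = 6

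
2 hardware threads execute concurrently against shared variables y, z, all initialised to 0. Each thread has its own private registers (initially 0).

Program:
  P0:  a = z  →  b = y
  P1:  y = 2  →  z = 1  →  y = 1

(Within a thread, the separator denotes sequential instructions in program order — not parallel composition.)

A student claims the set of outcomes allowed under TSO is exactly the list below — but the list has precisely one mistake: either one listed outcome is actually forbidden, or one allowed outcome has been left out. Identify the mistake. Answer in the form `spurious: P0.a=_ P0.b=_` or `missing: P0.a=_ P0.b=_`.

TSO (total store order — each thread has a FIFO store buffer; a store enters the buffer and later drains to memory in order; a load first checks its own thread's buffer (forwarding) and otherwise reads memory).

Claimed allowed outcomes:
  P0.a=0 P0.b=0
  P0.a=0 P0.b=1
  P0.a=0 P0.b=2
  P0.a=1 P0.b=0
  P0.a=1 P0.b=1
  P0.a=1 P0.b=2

spurious: P0.a=1 P0.b=0

outcome vector order: (P0.a,P0.b)
[TSO] allowed = {(0,0), (0,1), (0,2), (1,1), (1,2)}
claimed∖TSO = {(1,0)}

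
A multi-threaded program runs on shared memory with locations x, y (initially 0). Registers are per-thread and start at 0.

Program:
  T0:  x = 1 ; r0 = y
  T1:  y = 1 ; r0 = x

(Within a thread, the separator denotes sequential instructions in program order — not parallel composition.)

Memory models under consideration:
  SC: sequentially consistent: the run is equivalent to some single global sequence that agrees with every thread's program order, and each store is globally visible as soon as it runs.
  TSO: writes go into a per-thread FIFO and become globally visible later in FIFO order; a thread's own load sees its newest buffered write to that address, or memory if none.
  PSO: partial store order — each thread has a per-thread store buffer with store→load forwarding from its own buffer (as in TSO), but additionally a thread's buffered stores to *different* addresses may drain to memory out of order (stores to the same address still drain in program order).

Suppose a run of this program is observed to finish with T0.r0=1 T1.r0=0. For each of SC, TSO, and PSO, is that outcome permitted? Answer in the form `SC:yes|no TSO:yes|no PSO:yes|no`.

outcome vector order: (T0.r0,T1.r0)
under SC → <0 1>; <1 0>; <1 1>
under TSO → <0 0>; <0 1>; <1 0>; <1 1>
under PSO → <0 0>; <0 1>; <1 0>; <1 1>
target <1 0> ∈ {SC,TSO,PSO}

SC:yes TSO:yes PSO:yes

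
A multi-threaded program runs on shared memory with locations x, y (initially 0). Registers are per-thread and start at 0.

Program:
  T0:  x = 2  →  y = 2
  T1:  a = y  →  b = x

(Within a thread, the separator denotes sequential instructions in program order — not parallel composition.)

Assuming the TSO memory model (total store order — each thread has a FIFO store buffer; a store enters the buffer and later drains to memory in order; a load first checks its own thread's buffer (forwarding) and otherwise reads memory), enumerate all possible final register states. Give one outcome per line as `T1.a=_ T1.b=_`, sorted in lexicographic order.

outcome vector order: (T1.a,T1.b)
|TSO outcomes| = 3

T1.a=0 T1.b=0
T1.a=0 T1.b=2
T1.a=2 T1.b=2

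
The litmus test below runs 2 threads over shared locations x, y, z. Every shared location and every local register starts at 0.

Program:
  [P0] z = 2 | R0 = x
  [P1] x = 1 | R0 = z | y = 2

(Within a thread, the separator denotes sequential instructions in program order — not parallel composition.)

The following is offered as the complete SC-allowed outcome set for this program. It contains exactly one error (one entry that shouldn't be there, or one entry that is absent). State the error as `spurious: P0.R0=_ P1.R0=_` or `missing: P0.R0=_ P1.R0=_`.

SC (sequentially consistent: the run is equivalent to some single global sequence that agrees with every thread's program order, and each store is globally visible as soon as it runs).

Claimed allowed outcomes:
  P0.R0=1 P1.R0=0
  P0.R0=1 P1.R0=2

missing: P0.R0=0 P1.R0=2

outcome vector order: (P0.R0,P1.R0)
SC: 3 outcomes — {0/2 1/0 1/2}
SC∖claimed = {0/2}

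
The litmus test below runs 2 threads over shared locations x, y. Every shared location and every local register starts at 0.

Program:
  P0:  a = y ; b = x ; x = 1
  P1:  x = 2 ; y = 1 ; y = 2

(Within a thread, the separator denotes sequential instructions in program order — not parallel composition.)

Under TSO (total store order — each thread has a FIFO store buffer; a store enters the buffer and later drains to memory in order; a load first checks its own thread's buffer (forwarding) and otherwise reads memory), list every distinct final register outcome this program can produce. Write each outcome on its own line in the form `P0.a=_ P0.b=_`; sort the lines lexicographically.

P0.a=0 P0.b=0
P0.a=0 P0.b=2
P0.a=1 P0.b=2
P0.a=2 P0.b=2

outcome vector order: (P0.a,P0.b)
|TSO outcomes| = 4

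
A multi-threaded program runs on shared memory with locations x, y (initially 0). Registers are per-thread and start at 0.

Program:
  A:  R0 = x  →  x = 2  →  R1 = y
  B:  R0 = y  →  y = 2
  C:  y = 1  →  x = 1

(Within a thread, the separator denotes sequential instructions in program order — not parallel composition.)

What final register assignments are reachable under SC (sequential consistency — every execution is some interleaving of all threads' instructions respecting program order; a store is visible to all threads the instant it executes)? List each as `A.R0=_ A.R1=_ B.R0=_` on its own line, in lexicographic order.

outcome vector order: (A.R0,A.R1,B.R0)
|SC outcomes| = 10

A.R0=0 A.R1=0 B.R0=0
A.R0=0 A.R1=0 B.R0=1
A.R0=0 A.R1=1 B.R0=0
A.R0=0 A.R1=1 B.R0=1
A.R0=0 A.R1=2 B.R0=0
A.R0=0 A.R1=2 B.R0=1
A.R0=1 A.R1=1 B.R0=0
A.R0=1 A.R1=1 B.R0=1
A.R0=1 A.R1=2 B.R0=0
A.R0=1 A.R1=2 B.R0=1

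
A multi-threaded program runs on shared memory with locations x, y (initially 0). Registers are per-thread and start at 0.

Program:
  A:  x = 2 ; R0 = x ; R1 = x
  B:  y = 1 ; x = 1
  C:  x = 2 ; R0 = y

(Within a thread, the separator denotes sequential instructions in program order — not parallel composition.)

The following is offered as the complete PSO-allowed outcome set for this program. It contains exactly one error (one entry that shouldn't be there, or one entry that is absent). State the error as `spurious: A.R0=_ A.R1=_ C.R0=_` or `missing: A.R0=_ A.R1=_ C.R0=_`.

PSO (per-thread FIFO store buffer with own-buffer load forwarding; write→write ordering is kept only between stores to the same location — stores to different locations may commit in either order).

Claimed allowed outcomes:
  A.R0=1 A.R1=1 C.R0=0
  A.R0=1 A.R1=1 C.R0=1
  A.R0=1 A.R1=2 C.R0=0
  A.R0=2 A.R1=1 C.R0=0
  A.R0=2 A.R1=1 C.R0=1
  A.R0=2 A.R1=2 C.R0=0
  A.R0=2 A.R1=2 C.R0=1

outcome vector order: (A.R0,A.R1,C.R0)
PSO: 8 outcomes — {110, 111, 120, 121, 210, 211, 220, 221}
PSO∖claimed = {121}

missing: A.R0=1 A.R1=2 C.R0=1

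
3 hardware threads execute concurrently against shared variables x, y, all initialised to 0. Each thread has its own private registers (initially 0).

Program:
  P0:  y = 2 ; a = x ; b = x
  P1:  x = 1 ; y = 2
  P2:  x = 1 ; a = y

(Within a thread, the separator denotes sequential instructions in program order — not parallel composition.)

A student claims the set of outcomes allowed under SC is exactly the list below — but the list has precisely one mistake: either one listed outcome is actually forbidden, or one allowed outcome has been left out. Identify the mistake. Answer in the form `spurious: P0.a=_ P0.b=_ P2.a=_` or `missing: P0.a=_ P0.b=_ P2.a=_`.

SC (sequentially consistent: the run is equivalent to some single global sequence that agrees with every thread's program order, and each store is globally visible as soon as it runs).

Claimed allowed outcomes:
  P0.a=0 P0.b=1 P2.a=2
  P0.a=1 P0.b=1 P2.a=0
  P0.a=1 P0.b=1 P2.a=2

outcome vector order: (P0.a,P0.b,P2.a)
[SC] allowed = {002, 012, 110, 112}
SC∖claimed = {002}

missing: P0.a=0 P0.b=0 P2.a=2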